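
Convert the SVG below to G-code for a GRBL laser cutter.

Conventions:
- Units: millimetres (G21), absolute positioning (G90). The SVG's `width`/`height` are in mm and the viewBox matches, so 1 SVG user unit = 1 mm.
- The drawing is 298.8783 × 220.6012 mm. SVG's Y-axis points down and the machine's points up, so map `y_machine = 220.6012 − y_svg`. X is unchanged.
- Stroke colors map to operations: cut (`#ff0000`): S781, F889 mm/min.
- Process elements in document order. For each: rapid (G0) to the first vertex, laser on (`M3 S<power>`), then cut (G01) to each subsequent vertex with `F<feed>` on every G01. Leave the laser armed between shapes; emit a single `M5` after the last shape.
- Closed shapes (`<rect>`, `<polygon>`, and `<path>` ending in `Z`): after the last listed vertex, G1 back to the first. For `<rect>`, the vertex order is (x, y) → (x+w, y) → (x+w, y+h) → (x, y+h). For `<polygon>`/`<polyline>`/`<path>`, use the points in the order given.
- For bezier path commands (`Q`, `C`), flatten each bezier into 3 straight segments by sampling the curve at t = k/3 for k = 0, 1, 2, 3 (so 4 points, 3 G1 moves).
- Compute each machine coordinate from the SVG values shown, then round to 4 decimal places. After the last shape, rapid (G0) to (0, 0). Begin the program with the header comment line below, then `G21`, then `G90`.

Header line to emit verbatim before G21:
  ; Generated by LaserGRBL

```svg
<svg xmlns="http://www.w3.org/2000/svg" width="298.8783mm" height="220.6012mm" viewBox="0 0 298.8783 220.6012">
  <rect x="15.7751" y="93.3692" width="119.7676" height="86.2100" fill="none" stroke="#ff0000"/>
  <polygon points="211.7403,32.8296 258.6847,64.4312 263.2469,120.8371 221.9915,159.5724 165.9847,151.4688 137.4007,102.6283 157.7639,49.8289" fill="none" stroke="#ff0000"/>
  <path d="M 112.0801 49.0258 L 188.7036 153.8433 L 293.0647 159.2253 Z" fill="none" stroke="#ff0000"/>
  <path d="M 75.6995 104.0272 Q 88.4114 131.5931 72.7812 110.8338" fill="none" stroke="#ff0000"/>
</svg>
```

Since the viewBox matches the mm dimensions, user units are millimetres directly. The only transform is the Y-flip y_m = 220.6012 − y_svg.

Shape 1 is a rectangle drawn with `<rect>`. Its stroke #ff0000 means cut at S781, F889. After flipping Y the toolpath is (15.7751,127.2320) → (135.5427,127.2320) → (135.5427,41.0220) → (15.7751,41.0220) → (15.7751,127.2320), returning to the start.

Shape 2 is a regular polygon drawn with `<polygon>`. Its stroke #ff0000 means cut at S781, F889. After flipping Y the toolpath is (211.7403,187.7716) → (258.6847,156.1700) → (263.2469,99.7641) → (221.9915,61.0288) → (165.9847,69.1324) → (137.4007,117.9729) → (157.7639,170.7723) → (211.7403,187.7716), returning to the start.

Shape 3 is a closed polygon drawn with `<path>`. Its stroke #ff0000 means cut at S781, F889. After flipping Y the toolpath is (112.0801,171.5754) → (188.7036,66.7579) → (293.0647,61.3759) → (112.0801,171.5754), returning to the start.

Shape 4 is a quadratic bezier drawn with `<path>`. Its stroke #ff0000 means cut at S781, F889. After flipping Y the toolpath is (75.6995,116.5740) → (81.0250,103.5662) → (80.0522,101.2973) → (72.7812,109.7674).

; Generated by LaserGRBL
G21
G90
G0 X15.7751 Y127.2320
M3 S781
G01 X135.5427 Y127.2320 F889
G01 X135.5427 Y41.0220 F889
G01 X15.7751 Y41.0220 F889
G01 X15.7751 Y127.2320 F889
G0 X211.7403 Y187.7716
M3 S781
G01 X258.6847 Y156.1700 F889
G01 X263.2469 Y99.7641 F889
G01 X221.9915 Y61.0288 F889
G01 X165.9847 Y69.1324 F889
G01 X137.4007 Y117.9729 F889
G01 X157.7639 Y170.7723 F889
G01 X211.7403 Y187.7716 F889
G0 X112.0801 Y171.5754
M3 S781
G01 X188.7036 Y66.7579 F889
G01 X293.0647 Y61.3759 F889
G01 X112.0801 Y171.5754 F889
G0 X75.6995 Y116.5740
M3 S781
G01 X81.0250 Y103.5662 F889
G01 X80.0522 Y101.2973 F889
G01 X72.7812 Y109.7674 F889
M5
G0 X0.0000 Y0.0000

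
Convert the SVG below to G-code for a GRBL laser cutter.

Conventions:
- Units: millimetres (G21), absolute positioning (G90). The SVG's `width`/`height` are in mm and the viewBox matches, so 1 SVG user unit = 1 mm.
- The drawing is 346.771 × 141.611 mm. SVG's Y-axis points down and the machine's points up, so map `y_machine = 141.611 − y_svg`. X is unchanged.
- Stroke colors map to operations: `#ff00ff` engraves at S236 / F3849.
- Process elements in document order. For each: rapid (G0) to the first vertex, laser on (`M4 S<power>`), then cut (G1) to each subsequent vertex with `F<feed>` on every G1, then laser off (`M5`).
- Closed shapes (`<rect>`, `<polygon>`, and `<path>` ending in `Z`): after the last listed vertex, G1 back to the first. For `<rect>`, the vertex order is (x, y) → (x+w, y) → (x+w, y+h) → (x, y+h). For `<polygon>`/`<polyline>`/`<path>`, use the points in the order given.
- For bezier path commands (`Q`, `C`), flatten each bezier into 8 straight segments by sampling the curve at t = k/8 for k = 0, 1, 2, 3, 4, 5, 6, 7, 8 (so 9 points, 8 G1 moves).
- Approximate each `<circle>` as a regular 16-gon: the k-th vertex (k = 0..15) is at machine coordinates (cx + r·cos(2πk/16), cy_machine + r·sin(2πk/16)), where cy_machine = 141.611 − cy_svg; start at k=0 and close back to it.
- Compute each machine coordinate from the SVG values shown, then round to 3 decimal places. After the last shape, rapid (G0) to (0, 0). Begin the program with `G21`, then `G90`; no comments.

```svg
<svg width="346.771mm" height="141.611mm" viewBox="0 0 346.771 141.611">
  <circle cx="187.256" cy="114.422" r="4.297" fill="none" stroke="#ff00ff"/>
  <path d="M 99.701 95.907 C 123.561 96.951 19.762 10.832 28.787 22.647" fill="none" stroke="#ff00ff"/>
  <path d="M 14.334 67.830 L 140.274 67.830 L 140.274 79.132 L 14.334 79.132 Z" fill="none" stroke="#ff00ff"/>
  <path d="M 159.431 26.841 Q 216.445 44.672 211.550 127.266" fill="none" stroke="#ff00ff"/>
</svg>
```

viewBox `0 0 346.771 141.611` with mm width/height → 1 unit = 1 mm. Flip: y_m = 141.611 − y_svg.

**Shape 1** — `<circle>` circle, stroke `#ff00ff` → engrave (S236, F3849). Machine vertices: (191.553,27.189) → (191.226,28.833) → (190.294,30.227) → (188.900,31.159) → (187.256,31.486) → (185.612,31.159) → (184.218,30.227) → (183.286,28.833) → (182.959,27.189) → (183.286,25.545) → (184.218,24.151) → (185.612,23.219) → (187.256,22.892) → (188.900,23.219) → (190.294,24.151) → (191.226,25.545) → (191.553,27.189). Closed: final G1 returns to the first vertex.

**Shape 2** — `<path>` cubic bezier, stroke `#ff00ff` → engrave (S236, F3849). Control points (SVG): P0=(99.701,95.907), P1=(123.561,96.951), P2=(19.762,10.832), P3=(28.787,22.647); sampled at t=k/8. Machine vertices: (99.701,45.704) → (103.134,49.037) → (97.417,58.372) → (85.369,71.540) → (69.807,86.373) → (53.550,100.701) → (39.415,112.355) → (30.222,119.165) → (28.787,118.964). Open path.

**Shape 3** — `<path>` rectangle, stroke `#ff00ff` → engrave (S236, F3849). Machine vertices: (14.334,73.781) → (140.274,73.781) → (140.274,62.479) → (14.334,62.479) → (14.334,73.781). Closed: final G1 returns to the first vertex.

**Shape 4** — `<path>` quadratic bezier, stroke `#ff00ff` → engrave (S236, F3849). Control points (SVG): P0=(159.431,26.841), P1=(216.445,44.672), P2=(211.550,127.266); sampled at t=k/8. Machine vertices: (159.431,114.770) → (172.717,109.300) → (184.069,101.807) → (193.486,92.289) → (200.968,80.748) → (206.515,67.183) → (210.128,51.594) → (211.806,33.982) → (211.550,14.345). Open path.

G21
G90
G0 X191.553 Y27.189
M4 S236
G1 X191.226 Y28.833 F3849
G1 X190.294 Y30.227 F3849
G1 X188.900 Y31.159 F3849
G1 X187.256 Y31.486 F3849
G1 X185.612 Y31.159 F3849
G1 X184.218 Y30.227 F3849
G1 X183.286 Y28.833 F3849
G1 X182.959 Y27.189 F3849
G1 X183.286 Y25.545 F3849
G1 X184.218 Y24.151 F3849
G1 X185.612 Y23.219 F3849
G1 X187.256 Y22.892 F3849
G1 X188.900 Y23.219 F3849
G1 X190.294 Y24.151 F3849
G1 X191.226 Y25.545 F3849
G1 X191.553 Y27.189 F3849
M5
G0 X99.701 Y45.704
M4 S236
G1 X103.134 Y49.037 F3849
G1 X97.417 Y58.372 F3849
G1 X85.369 Y71.540 F3849
G1 X69.807 Y86.373 F3849
G1 X53.550 Y100.701 F3849
G1 X39.415 Y112.355 F3849
G1 X30.222 Y119.165 F3849
G1 X28.787 Y118.964 F3849
M5
G0 X14.334 Y73.781
M4 S236
G1 X140.274 Y73.781 F3849
G1 X140.274 Y62.479 F3849
G1 X14.334 Y62.479 F3849
G1 X14.334 Y73.781 F3849
M5
G0 X159.431 Y114.770
M4 S236
G1 X172.717 Y109.300 F3849
G1 X184.069 Y101.807 F3849
G1 X193.486 Y92.289 F3849
G1 X200.968 Y80.748 F3849
G1 X206.515 Y67.183 F3849
G1 X210.128 Y51.594 F3849
G1 X211.806 Y33.982 F3849
G1 X211.550 Y14.345 F3849
M5
G0 X0.000 Y0.000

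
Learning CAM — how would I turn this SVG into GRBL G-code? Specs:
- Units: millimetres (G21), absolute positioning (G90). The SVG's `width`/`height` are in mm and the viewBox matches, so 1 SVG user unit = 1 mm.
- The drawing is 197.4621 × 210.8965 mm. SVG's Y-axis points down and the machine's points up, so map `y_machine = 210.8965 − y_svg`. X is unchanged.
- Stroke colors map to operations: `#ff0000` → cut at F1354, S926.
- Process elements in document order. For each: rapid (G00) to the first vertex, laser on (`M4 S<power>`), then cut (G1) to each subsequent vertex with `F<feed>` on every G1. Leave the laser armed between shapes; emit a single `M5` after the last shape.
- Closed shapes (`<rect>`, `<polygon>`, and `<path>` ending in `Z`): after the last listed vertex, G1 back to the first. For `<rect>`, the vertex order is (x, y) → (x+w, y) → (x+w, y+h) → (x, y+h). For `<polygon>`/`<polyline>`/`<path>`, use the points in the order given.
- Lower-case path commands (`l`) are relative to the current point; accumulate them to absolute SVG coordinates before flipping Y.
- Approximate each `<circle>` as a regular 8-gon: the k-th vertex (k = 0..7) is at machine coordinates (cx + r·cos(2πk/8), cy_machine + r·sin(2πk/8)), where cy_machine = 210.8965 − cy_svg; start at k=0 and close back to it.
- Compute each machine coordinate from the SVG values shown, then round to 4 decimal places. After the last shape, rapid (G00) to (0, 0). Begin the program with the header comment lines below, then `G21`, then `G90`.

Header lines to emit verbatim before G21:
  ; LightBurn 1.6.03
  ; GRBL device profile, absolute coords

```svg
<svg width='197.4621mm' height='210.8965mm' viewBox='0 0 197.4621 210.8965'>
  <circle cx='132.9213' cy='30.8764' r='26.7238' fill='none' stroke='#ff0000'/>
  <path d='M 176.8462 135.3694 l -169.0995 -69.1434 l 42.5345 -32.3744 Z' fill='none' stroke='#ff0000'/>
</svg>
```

; LightBurn 1.6.03
; GRBL device profile, absolute coords
G21
G90
G00 X159.6451 Y180.0201
M4 S926
G1 X151.8179 Y198.9167 F1354
G1 X132.9213 Y206.7439 F1354
G1 X114.0247 Y198.9167 F1354
G1 X106.1975 Y180.0201 F1354
G1 X114.0247 Y161.1235 F1354
G1 X132.9213 Y153.2963 F1354
G1 X151.8179 Y161.1235 F1354
G1 X159.6451 Y180.0201 F1354
G00 X176.8462 Y75.5271
M4 S926
G1 X7.7467 Y144.6705 F1354
G1 X50.2812 Y177.0449 F1354
G1 X176.8462 Y75.5271 F1354
M5
G00 X0.0000 Y0.0000

viewBox `0 0 197.4621 210.8965` with mm width/height → 1 unit = 1 mm. Flip: y_m = 210.8965 − y_svg.

**Shape 1** — `<circle>` circle, stroke `#ff0000` → cut (S926, F1354). Machine vertices: (159.6451,180.0201) → (151.8179,198.9167) → (132.9213,206.7439) → (114.0247,198.9167) → (106.1975,180.0201) → (114.0247,161.1235) → (132.9213,153.2963) → (151.8179,161.1235) → (159.6451,180.0201). Closed: final G1 returns to the first vertex.

**Shape 2** — `<path>` closed polygon, stroke `#ff0000` → cut (S926, F1354). Machine vertices: (176.8462,75.5271) → (7.7467,144.6705) → (50.2812,177.0449) → (176.8462,75.5271). Closed: final G1 returns to the first vertex.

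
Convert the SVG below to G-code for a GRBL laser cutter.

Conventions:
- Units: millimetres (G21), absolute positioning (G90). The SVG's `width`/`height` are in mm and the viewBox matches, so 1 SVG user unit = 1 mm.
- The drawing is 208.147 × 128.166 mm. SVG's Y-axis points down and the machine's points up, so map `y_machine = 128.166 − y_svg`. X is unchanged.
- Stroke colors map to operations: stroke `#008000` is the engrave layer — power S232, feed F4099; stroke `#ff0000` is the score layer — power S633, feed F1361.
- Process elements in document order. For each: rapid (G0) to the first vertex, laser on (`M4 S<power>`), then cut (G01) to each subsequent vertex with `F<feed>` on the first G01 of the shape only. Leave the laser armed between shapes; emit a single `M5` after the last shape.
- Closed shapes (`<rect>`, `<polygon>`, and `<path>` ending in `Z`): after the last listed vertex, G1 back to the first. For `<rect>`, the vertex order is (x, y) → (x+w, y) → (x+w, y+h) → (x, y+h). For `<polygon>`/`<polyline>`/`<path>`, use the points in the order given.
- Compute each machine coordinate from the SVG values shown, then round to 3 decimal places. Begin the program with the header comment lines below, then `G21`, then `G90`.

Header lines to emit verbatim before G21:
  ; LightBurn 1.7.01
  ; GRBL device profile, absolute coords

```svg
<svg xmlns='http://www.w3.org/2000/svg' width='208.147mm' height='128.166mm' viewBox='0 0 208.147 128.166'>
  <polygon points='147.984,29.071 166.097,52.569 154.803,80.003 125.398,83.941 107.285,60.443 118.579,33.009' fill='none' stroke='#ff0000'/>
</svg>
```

; LightBurn 1.7.01
; GRBL device profile, absolute coords
G21
G90
G0 X147.984 Y99.095
M4 S633
G01 X166.097 Y75.597 F1361
G01 X154.803 Y48.163
G01 X125.398 Y44.225
G01 X107.285 Y67.723
G01 X118.579 Y95.157
G01 X147.984 Y99.095
M5

1 u = 1 mm; y_m = 128.166 − y.

[1] `<polygon>` regular polygon, #ff0000→score S633 F1361: (147.984,99.095) → (166.097,75.597) → (154.803,48.163) → (125.398,44.225) → (107.285,67.723) → (118.579,95.157) → (147.984,99.095) (closed)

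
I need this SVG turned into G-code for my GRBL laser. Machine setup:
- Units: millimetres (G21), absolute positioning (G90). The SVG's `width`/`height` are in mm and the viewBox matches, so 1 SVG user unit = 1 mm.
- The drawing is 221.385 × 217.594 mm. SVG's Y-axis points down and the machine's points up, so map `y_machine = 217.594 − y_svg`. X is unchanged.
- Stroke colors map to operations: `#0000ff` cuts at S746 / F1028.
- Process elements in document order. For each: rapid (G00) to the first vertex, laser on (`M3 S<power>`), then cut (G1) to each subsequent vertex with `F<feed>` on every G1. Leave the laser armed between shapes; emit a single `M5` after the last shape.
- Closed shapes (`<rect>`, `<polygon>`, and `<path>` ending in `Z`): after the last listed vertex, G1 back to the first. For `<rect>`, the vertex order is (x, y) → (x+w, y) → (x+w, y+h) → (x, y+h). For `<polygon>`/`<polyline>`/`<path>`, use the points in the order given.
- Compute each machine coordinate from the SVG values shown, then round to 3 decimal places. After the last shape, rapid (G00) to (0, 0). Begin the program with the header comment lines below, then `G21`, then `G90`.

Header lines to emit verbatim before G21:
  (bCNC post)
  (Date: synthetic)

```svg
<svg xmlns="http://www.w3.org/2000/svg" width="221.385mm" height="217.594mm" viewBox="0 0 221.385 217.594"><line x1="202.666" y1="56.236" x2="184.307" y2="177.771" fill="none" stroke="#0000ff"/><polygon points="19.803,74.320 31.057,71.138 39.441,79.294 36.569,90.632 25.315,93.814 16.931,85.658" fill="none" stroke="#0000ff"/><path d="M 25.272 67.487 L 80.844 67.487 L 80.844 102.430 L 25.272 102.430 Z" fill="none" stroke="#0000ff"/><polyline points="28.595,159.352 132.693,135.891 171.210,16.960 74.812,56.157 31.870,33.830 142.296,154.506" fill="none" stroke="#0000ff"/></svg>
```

1 u = 1 mm; y_m = 217.594 − y.

[1] `<line>` line segment, #0000ff→cut S746 F1028: (202.666,161.358) → (184.307,39.823)

[2] `<polygon>` regular polygon, #0000ff→cut S746 F1028: (19.803,143.274) → (31.057,146.456) → (39.441,138.300) → (36.569,126.962) → (25.315,123.780) → (16.931,131.936) → (19.803,143.274) (closed)

[3] `<path>` rectangle, #0000ff→cut S746 F1028: (25.272,150.107) → (80.844,150.107) → (80.844,115.164) → (25.272,115.164) → (25.272,150.107) (closed)

[4] `<polyline>` open polyline, #0000ff→cut S746 F1028: (28.595,58.242) → (132.693,81.703) → (171.210,200.634) → (74.812,161.437) → (31.870,183.764) → (142.296,63.088)

(bCNC post)
(Date: synthetic)
G21
G90
G00 X202.666 Y161.358
M3 S746
G1 X184.307 Y39.823 F1028
G00 X19.803 Y143.274
M3 S746
G1 X31.057 Y146.456 F1028
G1 X39.441 Y138.300 F1028
G1 X36.569 Y126.962 F1028
G1 X25.315 Y123.780 F1028
G1 X16.931 Y131.936 F1028
G1 X19.803 Y143.274 F1028
G00 X25.272 Y150.107
M3 S746
G1 X80.844 Y150.107 F1028
G1 X80.844 Y115.164 F1028
G1 X25.272 Y115.164 F1028
G1 X25.272 Y150.107 F1028
G00 X28.595 Y58.242
M3 S746
G1 X132.693 Y81.703 F1028
G1 X171.210 Y200.634 F1028
G1 X74.812 Y161.437 F1028
G1 X31.870 Y183.764 F1028
G1 X142.296 Y63.088 F1028
M5
G00 X0.000 Y0.000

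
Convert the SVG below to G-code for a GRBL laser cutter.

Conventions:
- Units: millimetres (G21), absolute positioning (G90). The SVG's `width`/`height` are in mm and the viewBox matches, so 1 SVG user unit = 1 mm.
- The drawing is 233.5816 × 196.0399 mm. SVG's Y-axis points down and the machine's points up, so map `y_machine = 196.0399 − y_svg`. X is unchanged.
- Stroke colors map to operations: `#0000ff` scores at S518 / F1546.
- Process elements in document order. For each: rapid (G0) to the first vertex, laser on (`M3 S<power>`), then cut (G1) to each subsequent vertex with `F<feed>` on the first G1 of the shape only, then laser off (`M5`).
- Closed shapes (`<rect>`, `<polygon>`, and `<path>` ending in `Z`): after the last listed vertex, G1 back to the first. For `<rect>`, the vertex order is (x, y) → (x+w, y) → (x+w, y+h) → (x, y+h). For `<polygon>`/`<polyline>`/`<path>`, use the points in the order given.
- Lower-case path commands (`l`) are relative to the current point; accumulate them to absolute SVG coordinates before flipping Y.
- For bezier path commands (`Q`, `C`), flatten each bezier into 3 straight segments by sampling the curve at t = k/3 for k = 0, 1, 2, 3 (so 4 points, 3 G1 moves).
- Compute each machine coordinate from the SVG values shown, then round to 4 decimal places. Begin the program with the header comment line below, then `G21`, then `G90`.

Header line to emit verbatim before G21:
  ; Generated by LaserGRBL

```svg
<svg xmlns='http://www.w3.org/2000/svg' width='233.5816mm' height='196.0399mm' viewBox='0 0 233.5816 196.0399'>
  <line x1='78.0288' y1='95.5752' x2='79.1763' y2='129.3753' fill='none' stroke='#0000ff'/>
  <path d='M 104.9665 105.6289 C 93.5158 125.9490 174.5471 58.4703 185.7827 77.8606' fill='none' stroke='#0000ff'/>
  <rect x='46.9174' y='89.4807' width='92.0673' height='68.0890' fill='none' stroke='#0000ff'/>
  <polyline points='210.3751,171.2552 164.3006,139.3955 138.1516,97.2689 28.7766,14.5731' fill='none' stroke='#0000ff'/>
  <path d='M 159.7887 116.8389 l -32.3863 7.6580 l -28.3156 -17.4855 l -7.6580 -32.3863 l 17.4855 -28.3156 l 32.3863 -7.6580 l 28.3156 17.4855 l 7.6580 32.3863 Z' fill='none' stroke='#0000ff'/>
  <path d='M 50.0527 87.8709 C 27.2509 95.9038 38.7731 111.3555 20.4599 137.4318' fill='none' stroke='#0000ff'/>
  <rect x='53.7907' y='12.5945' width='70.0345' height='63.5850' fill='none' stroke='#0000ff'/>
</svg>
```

1 u = 1 mm; y_m = 196.0399 − y.

[1] `<line>` line segment, #0000ff→score S518 F1546: (78.0288,100.4647) → (79.1763,66.6646)

[2] `<path>` cubic bezier, #0000ff→score S518 F1546: (104.9665,90.4110) → (118.3328,92.8880) → (157.2922,115.0824) → (185.7827,118.1793)

[3] `<rect>` rectangle, #0000ff→score S518 F1546: (46.9174,106.5592) → (138.9847,106.5592) → (138.9847,38.4702) → (46.9174,38.4702) → (46.9174,106.5592) (closed)

[4] `<polyline>` open polyline, #0000ff→score S518 F1546: (210.3751,24.7847) → (164.3006,56.6444) → (138.1516,98.7710) → (28.7766,181.4668)

[5] `<path>` regular polygon, #0000ff→score S518 F1546: (159.7887,79.2010) → (127.4024,71.5430) → (99.0868,89.0285) → (91.4288,121.4148) → (108.9143,149.7304) → (141.3006,157.3884) → (169.6162,139.9029) → (177.2742,107.5166) → (159.7887,79.2010) (closed)

[6] `<path>` cubic bezier, #0000ff→score S518 F1546: (50.0527,108.1690) → (36.3160,97.5444) → (31.2042,81.2616) → (20.4599,58.6081)

[7] `<rect>` rectangle, #0000ff→score S518 F1546: (53.7907,183.4454) → (123.8252,183.4454) → (123.8252,119.8604) → (53.7907,119.8604) → (53.7907,183.4454) (closed)

; Generated by LaserGRBL
G21
G90
G0 X78.0288 Y100.4647
M3 S518
G1 X79.1763 Y66.6646 F1546
M5
G0 X104.9665 Y90.4110
M3 S518
G1 X118.3328 Y92.8880 F1546
G1 X157.2922 Y115.0824
G1 X185.7827 Y118.1793
M5
G0 X46.9174 Y106.5592
M3 S518
G1 X138.9847 Y106.5592 F1546
G1 X138.9847 Y38.4702
G1 X46.9174 Y38.4702
G1 X46.9174 Y106.5592
M5
G0 X210.3751 Y24.7847
M3 S518
G1 X164.3006 Y56.6444 F1546
G1 X138.1516 Y98.7710
G1 X28.7766 Y181.4668
M5
G0 X159.7887 Y79.2010
M3 S518
G1 X127.4024 Y71.5430 F1546
G1 X99.0868 Y89.0285
G1 X91.4288 Y121.4148
G1 X108.9143 Y149.7304
G1 X141.3006 Y157.3884
G1 X169.6162 Y139.9029
G1 X177.2742 Y107.5166
G1 X159.7887 Y79.2010
M5
G0 X50.0527 Y108.1690
M3 S518
G1 X36.3160 Y97.5444 F1546
G1 X31.2042 Y81.2616
G1 X20.4599 Y58.6081
M5
G0 X53.7907 Y183.4454
M3 S518
G1 X123.8252 Y183.4454 F1546
G1 X123.8252 Y119.8604
G1 X53.7907 Y119.8604
G1 X53.7907 Y183.4454
M5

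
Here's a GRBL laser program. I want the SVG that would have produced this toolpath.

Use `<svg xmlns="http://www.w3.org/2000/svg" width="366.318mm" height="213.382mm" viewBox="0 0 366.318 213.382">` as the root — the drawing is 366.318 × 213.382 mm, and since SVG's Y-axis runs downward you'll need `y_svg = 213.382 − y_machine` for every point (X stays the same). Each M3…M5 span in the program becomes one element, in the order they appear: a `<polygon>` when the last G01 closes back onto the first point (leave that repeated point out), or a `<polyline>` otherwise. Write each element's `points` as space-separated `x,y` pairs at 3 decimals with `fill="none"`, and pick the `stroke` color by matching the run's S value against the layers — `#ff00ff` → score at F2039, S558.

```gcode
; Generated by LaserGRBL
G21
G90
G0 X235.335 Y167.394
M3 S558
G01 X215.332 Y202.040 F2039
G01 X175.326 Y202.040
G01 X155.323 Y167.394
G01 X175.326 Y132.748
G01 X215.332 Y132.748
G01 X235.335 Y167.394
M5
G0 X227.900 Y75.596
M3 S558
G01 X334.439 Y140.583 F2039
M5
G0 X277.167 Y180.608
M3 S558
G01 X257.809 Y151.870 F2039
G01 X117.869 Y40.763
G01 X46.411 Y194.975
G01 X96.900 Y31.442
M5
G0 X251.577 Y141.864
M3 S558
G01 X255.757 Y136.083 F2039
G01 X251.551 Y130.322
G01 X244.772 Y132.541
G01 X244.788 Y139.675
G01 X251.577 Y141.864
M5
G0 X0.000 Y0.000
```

Machine Y-up, SVG Y-down with viewBox height 213.382, so y_svg = 213.382 − y_machine; X carries over. Every run uses S558, so all elements get stroke `#ff00ff` (score).

Run 1: The run returns to its start, so emit a `<polygon>` with points (Y-flipped): 235.335,45.988 215.332,11.342 175.326,11.342 155.323,45.988 175.326,80.634 215.332,80.634.

Run 2: The run is open, so emit a `<polyline>` with points (Y-flipped): 227.900,137.786 334.439,72.799.

Run 3: The run is open, so emit a `<polyline>` with points (Y-flipped): 277.167,32.774 257.809,61.512 117.869,172.619 46.411,18.407 96.900,181.940.

Run 4: The run returns to its start, so emit a `<polygon>` with points (Y-flipped): 251.577,71.518 255.757,77.299 251.551,83.060 244.772,80.841 244.788,73.707.

<svg xmlns="http://www.w3.org/2000/svg" width="366.318mm" height="213.382mm" viewBox="0 0 366.318 213.382">
  <polygon points="235.335,45.988 215.332,11.342 175.326,11.342 155.323,45.988 175.326,80.634 215.332,80.634" fill="none" stroke="#ff00ff"/>
  <polyline points="227.900,137.786 334.439,72.799" fill="none" stroke="#ff00ff"/>
  <polyline points="277.167,32.774 257.809,61.512 117.869,172.619 46.411,18.407 96.900,181.940" fill="none" stroke="#ff00ff"/>
  <polygon points="251.577,71.518 255.757,77.299 251.551,83.060 244.772,80.841 244.788,73.707" fill="none" stroke="#ff00ff"/>
</svg>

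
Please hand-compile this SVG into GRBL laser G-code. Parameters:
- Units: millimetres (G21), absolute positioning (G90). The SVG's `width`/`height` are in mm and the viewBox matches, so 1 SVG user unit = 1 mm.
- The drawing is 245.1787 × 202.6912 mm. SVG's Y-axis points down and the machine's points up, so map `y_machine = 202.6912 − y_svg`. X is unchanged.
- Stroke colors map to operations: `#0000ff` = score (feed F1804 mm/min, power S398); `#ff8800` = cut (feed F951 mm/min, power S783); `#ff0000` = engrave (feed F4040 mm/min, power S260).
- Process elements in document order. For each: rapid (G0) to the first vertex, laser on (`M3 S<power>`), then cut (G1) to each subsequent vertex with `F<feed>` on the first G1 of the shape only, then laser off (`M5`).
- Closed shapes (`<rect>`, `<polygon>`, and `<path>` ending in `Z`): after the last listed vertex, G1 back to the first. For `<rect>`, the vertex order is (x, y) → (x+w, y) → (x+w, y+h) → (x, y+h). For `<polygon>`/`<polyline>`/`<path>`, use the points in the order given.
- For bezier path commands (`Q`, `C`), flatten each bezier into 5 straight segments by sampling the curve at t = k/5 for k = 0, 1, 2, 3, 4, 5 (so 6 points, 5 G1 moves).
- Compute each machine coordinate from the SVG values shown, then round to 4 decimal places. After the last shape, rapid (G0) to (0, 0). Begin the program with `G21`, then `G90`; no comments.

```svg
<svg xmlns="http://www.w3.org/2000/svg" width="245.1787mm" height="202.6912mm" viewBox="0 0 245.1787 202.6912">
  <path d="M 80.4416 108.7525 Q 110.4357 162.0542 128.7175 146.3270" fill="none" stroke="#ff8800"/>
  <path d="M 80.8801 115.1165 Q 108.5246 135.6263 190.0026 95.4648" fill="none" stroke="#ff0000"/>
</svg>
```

G21
G90
G0 X80.4416 Y93.9387
M3 S783
G1 X91.9707 Y75.3792 F951
G1 X102.5629 Y62.3420
G1 X112.2181 Y54.8271
G1 X120.9363 Y52.8345
G1 X128.7175 Y56.3642
M5
G0 X80.8801 Y87.5747
M3 S260
G1 X94.0912 Y81.7976 F4040
G1 X111.6091 Y80.8743
G1 X133.4336 Y84.8046
G1 X159.5647 Y93.5887
G1 X190.0026 Y107.2264
M5
G0 X0.0000 Y0.0000

viewBox `0 0 245.1787 202.6912` with mm width/height → 1 unit = 1 mm. Flip: y_m = 202.6912 − y_svg.

**Shape 1** — `<path>` quadratic bezier, stroke `#ff8800` → cut (S783, F951). Control points (SVG): P0=(80.4416,108.7525), P1=(110.4357,162.0542), P2=(128.7175,146.3270); sampled at t=k/5. Machine vertices: (80.4416,93.9387) → (91.9707,75.3792) → (102.5629,62.3420) → (112.2181,54.8271) → (120.9363,52.8345) → (128.7175,56.3642). Open path.

**Shape 2** — `<path>` quadratic bezier, stroke `#ff0000` → engrave (S260, F4040). Control points (SVG): P0=(80.8801,115.1165), P1=(108.5246,135.6263), P2=(190.0026,95.4648); sampled at t=k/5. Machine vertices: (80.8801,87.5747) → (94.0912,81.7976) → (111.6091,80.8743) → (133.4336,84.8046) → (159.5647,93.5887) → (190.0026,107.2264). Open path.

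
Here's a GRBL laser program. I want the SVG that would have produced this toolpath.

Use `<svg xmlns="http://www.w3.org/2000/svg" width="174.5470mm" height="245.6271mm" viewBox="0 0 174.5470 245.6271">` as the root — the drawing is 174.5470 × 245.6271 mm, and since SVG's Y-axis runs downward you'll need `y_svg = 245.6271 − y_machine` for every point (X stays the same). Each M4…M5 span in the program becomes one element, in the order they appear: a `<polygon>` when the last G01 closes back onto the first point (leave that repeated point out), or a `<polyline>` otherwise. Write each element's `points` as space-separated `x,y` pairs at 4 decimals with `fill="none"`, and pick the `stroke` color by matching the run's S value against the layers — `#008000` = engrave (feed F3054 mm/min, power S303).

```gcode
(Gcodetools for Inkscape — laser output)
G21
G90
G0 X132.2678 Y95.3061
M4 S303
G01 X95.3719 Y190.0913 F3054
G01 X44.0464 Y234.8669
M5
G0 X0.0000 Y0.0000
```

Each laser-on run becomes one SVG element. Flip Y back into SVG space with y_svg = 245.6271 − y_machine. Every run uses S303, so all elements get stroke `#008000` (engrave).

Run 1: The run is open, so emit a `<polyline>` with points (Y-flipped): 132.2678,150.3210 95.3719,55.5358 44.0464,10.7602.

<svg xmlns="http://www.w3.org/2000/svg" width="174.5470mm" height="245.6271mm" viewBox="0 0 174.5470 245.6271">
  <polyline points="132.2678,150.3210 95.3719,55.5358 44.0464,10.7602" fill="none" stroke="#008000"/>
</svg>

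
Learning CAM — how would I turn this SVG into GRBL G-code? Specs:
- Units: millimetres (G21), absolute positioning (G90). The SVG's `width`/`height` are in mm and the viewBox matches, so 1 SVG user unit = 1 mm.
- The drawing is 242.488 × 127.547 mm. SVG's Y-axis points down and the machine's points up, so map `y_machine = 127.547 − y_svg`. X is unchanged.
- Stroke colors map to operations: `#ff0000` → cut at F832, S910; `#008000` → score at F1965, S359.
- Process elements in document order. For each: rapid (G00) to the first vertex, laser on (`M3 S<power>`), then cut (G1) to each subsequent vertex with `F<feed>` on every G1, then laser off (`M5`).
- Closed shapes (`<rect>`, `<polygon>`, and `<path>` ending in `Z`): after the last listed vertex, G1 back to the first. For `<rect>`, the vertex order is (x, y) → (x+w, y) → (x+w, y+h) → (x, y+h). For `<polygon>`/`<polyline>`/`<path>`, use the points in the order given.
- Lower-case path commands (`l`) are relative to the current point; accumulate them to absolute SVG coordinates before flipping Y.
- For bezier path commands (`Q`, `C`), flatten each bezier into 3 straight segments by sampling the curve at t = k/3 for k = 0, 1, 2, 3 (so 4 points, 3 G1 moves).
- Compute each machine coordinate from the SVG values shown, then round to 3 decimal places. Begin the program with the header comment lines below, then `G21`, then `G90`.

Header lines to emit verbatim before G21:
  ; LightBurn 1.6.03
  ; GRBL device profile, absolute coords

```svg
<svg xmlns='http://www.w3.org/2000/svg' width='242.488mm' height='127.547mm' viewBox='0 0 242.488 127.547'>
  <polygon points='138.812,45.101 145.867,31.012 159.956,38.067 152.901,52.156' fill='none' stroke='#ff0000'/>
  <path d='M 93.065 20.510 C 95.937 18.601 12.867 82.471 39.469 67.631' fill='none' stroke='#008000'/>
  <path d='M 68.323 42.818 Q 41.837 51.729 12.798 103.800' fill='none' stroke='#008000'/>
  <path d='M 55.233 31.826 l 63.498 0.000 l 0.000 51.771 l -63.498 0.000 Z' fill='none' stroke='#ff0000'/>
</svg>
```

viewBox `0 0 242.488 127.547` with mm width/height → 1 unit = 1 mm. Flip: y_m = 127.547 − y_svg.

**Shape 1** — `<polygon>` regular polygon, stroke `#ff0000` → cut (S910, F832). Machine vertices: (138.812,82.446) → (145.867,96.535) → (159.956,89.480) → (152.901,75.391) → (138.812,82.446). Closed: final G1 returns to the first vertex.

**Shape 2** — `<path>` cubic bezier, stroke `#008000` → score (S359, F1965). Control points (SVG): P0=(93.065,20.510), P1=(95.937,18.601), P2=(12.867,82.471), P3=(39.469,67.631); sampled at t=k/3. Machine vertices: (93.065,107.037) → (74.535,92.371) → (42.179,65.961) → (39.469,59.916). Open path.

**Shape 3** — `<path>` quadratic bezier, stroke `#008000` → score (S359, F1965). Control points (SVG): P0=(68.323,42.818), P1=(41.837,51.729), P2=(12.798,103.800); sampled at t=k/3. Machine vertices: (68.323,84.729) → (50.382,73.993) → (31.874,53.665) → (12.798,23.747). Open path.

**Shape 4** — `<path>` rectangle, stroke `#ff0000` → cut (S910, F832). Machine vertices: (55.233,95.721) → (118.731,95.721) → (118.731,43.950) → (55.233,43.950) → (55.233,95.721). Closed: final G1 returns to the first vertex.

; LightBurn 1.6.03
; GRBL device profile, absolute coords
G21
G90
G00 X138.812 Y82.446
M3 S910
G1 X145.867 Y96.535 F832
G1 X159.956 Y89.480 F832
G1 X152.901 Y75.391 F832
G1 X138.812 Y82.446 F832
M5
G00 X93.065 Y107.037
M3 S359
G1 X74.535 Y92.371 F1965
G1 X42.179 Y65.961 F1965
G1 X39.469 Y59.916 F1965
M5
G00 X68.323 Y84.729
M3 S359
G1 X50.382 Y73.993 F1965
G1 X31.874 Y53.665 F1965
G1 X12.798 Y23.747 F1965
M5
G00 X55.233 Y95.721
M3 S910
G1 X118.731 Y95.721 F832
G1 X118.731 Y43.950 F832
G1 X55.233 Y43.950 F832
G1 X55.233 Y95.721 F832
M5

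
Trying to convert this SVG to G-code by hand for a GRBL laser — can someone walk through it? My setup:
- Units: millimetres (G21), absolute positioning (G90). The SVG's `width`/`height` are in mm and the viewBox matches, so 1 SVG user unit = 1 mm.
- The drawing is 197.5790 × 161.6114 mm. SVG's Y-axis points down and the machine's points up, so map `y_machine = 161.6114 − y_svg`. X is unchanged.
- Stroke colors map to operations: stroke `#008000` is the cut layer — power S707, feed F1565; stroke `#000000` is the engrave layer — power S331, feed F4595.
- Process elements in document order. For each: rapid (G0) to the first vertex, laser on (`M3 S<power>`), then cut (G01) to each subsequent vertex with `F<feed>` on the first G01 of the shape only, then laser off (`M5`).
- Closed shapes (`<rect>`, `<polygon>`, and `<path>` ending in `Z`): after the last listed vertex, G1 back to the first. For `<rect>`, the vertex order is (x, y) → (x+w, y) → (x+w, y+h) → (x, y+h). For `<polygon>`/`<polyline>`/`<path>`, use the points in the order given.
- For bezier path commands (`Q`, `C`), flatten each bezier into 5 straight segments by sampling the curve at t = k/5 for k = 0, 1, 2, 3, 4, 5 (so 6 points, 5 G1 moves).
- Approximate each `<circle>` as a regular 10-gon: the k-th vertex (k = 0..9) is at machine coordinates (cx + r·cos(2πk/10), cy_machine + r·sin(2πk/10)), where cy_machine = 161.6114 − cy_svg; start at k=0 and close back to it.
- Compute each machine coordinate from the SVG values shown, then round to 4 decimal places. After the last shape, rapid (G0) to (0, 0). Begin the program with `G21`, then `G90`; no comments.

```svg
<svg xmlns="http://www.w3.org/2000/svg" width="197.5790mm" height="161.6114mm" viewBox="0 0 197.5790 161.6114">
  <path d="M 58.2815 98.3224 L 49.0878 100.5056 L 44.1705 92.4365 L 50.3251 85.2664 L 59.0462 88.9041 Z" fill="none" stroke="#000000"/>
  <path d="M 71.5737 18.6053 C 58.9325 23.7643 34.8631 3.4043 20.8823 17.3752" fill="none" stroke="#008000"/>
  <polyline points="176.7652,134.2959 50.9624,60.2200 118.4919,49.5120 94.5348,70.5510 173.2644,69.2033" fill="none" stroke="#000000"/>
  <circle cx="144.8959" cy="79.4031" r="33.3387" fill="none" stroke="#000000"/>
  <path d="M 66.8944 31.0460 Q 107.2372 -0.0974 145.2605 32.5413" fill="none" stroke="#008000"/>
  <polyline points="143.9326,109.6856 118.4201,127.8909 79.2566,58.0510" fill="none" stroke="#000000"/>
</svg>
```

viewBox `0 0 197.5790 161.6114` with mm width/height → 1 unit = 1 mm. Flip: y_m = 161.6114 − y_svg.

**Shape 1** — `<path>` regular polygon, stroke `#000000` → engrave (S331, F4595). Machine vertices: (58.2815,63.2890) → (49.0878,61.1058) → (44.1705,69.1749) → (50.3251,76.3450) → (59.0462,72.7073) → (58.2815,63.2890). Closed: final G1 returns to the first vertex.

**Shape 2** — `<path>` cubic bezier, stroke `#008000` → cut (S707, F1565). Control points (SVG): P0=(71.5737,18.6053), P1=(58.9325,23.7643), P2=(34.8631,3.4043), P3=(20.8823,17.3752); sampled at t=k/5. Machine vertices: (71.5737,143.0061) → (62.7897,142.4942) → (52.2958,145.2340) → (41.1247,148.3528) → (30.3093,148.9778) → (20.8823,144.2362). Open path.

**Shape 3** — `<polyline>` open polyline, stroke `#000000` → engrave (S331, F4595). Machine vertices: (176.7652,27.3155) → (50.9624,101.3914) → (118.4919,112.0994) → (94.5348,91.0604) → (173.2644,92.4081). Open path.

**Shape 4** — `<circle>` circle, stroke `#000000` → engrave (S331, F4595). Machine vertices: (178.2346,82.2083) → (171.8675,101.8043) → (155.1981,113.9153) → (134.5937,113.9153) → (117.9243,101.8043) → (111.5572,82.2083) → (117.9243,62.6123) → (134.5937,50.5013) → (155.1981,50.5013) → (171.8675,62.6123) → (178.2346,82.2083). Closed: final G1 returns to the first vertex.

**Shape 5** — `<path>` quadratic bezier, stroke `#008000` → cut (S707, F1565). Control points (SVG): P0=(66.8944,31.0460), P1=(107.2372,-0.0974), P2=(145.2605,32.5413); sampled at t=k/5. Machine vertices: (66.8944,130.5654) → (82.9387,140.4715) → (98.7975,145.2750) → (114.4707,144.9759) → (129.9584,139.5743) → (145.2605,129.0701). Open path.

**Shape 6** — `<polyline>` open polyline, stroke `#000000` → engrave (S331, F4595). Machine vertices: (143.9326,51.9258) → (118.4201,33.7205) → (79.2566,103.5604). Open path.

G21
G90
G0 X58.2815 Y63.2890
M3 S331
G01 X49.0878 Y61.1058 F4595
G01 X44.1705 Y69.1749
G01 X50.3251 Y76.3450
G01 X59.0462 Y72.7073
G01 X58.2815 Y63.2890
M5
G0 X71.5737 Y143.0061
M3 S707
G01 X62.7897 Y142.4942 F1565
G01 X52.2958 Y145.2340
G01 X41.1247 Y148.3528
G01 X30.3093 Y148.9778
G01 X20.8823 Y144.2362
M5
G0 X176.7652 Y27.3155
M3 S331
G01 X50.9624 Y101.3914 F4595
G01 X118.4919 Y112.0994
G01 X94.5348 Y91.0604
G01 X173.2644 Y92.4081
M5
G0 X178.2346 Y82.2083
M3 S331
G01 X171.8675 Y101.8043 F4595
G01 X155.1981 Y113.9153
G01 X134.5937 Y113.9153
G01 X117.9243 Y101.8043
G01 X111.5572 Y82.2083
G01 X117.9243 Y62.6123
G01 X134.5937 Y50.5013
G01 X155.1981 Y50.5013
G01 X171.8675 Y62.6123
G01 X178.2346 Y82.2083
M5
G0 X66.8944 Y130.5654
M3 S707
G01 X82.9387 Y140.4715 F1565
G01 X98.7975 Y145.2750
G01 X114.4707 Y144.9759
G01 X129.9584 Y139.5743
G01 X145.2605 Y129.0701
M5
G0 X143.9326 Y51.9258
M3 S331
G01 X118.4201 Y33.7205 F4595
G01 X79.2566 Y103.5604
M5
G0 X0.0000 Y0.0000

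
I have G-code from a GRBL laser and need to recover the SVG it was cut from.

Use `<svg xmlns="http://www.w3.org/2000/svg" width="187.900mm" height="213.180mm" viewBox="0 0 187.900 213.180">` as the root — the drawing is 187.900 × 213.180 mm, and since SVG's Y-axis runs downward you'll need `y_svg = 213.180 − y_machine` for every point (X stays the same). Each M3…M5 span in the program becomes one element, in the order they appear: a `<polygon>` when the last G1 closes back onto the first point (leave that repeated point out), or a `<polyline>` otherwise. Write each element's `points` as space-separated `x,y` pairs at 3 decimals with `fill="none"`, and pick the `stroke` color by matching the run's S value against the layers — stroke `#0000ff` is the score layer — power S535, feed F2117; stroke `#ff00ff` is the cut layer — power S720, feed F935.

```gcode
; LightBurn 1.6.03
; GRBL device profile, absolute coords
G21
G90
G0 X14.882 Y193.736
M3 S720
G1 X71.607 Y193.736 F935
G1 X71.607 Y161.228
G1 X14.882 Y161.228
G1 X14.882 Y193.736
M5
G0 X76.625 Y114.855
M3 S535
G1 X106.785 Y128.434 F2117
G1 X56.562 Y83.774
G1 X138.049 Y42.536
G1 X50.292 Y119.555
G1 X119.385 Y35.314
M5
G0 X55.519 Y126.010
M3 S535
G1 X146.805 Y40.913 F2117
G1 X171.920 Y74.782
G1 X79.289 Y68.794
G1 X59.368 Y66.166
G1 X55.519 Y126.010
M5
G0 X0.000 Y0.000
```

Machine Y-up, SVG Y-down with viewBox height 213.180, so y_svg = 213.180 − y_machine; X carries over.

Run 1: S720 ⇒ cut layer `#ff00ff`. The run returns to its start, so emit a `<polygon>` with points (Y-flipped): 14.882,19.444 71.607,19.444 71.607,51.952 14.882,51.952.

Run 2: power S535 maps to stroke `#0000ff` (score). The run is open, so emit a `<polyline>` with points (Y-flipped): 76.625,98.325 106.785,84.746 56.562,129.406 138.049,170.644 50.292,93.625 119.385,177.866.

Run 3: S535 ⇒ score layer `#0000ff`. The run returns to its start, so emit a `<polygon>` with points (Y-flipped): 55.519,87.170 146.805,172.267 171.920,138.398 79.289,144.386 59.368,147.014.

<svg xmlns="http://www.w3.org/2000/svg" width="187.900mm" height="213.180mm" viewBox="0 0 187.900 213.180">
  <polygon points="14.882,19.444 71.607,19.444 71.607,51.952 14.882,51.952" fill="none" stroke="#ff00ff"/>
  <polyline points="76.625,98.325 106.785,84.746 56.562,129.406 138.049,170.644 50.292,93.625 119.385,177.866" fill="none" stroke="#0000ff"/>
  <polygon points="55.519,87.170 146.805,172.267 171.920,138.398 79.289,144.386 59.368,147.014" fill="none" stroke="#0000ff"/>
</svg>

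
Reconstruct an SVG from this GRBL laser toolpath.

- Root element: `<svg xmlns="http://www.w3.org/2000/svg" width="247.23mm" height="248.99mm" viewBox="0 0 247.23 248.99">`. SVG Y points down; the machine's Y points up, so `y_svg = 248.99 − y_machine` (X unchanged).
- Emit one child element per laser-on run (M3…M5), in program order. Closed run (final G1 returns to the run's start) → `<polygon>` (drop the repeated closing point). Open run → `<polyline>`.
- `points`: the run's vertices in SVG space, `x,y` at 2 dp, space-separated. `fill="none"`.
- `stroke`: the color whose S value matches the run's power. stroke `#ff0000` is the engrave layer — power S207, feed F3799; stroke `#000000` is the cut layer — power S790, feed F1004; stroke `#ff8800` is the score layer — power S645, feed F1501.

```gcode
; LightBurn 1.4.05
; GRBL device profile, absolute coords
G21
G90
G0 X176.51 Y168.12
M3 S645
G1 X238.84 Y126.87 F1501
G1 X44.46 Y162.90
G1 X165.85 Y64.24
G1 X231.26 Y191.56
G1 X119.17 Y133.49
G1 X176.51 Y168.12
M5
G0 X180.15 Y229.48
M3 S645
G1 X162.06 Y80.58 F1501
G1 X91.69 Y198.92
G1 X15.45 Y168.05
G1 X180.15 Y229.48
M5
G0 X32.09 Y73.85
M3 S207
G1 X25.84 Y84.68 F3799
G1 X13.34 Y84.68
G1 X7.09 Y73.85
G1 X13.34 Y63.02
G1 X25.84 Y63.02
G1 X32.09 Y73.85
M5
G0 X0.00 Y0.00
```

y_svg = 248.99 − y_m.

[1] S645→`#ff8800` (score); closed run; points: 176.51,80.87 238.84,122.12 44.46,86.09 165.85,184.75 231.26,57.43 119.17,115.50

[2] S645→`#ff8800` (score); closed run; points: 180.15,19.51 162.06,168.41 91.69,50.07 15.45,80.94

[3] S207→`#ff0000` (engrave); closed run; points: 32.09,175.14 25.84,164.31 13.34,164.31 7.09,175.14 13.34,185.97 25.84,185.97

<svg xmlns="http://www.w3.org/2000/svg" width="247.23mm" height="248.99mm" viewBox="0 0 247.23 248.99">
  <polygon points="176.51,80.87 238.84,122.12 44.46,86.09 165.85,184.75 231.26,57.43 119.17,115.50" fill="none" stroke="#ff8800"/>
  <polygon points="180.15,19.51 162.06,168.41 91.69,50.07 15.45,80.94" fill="none" stroke="#ff8800"/>
  <polygon points="32.09,175.14 25.84,164.31 13.34,164.31 7.09,175.14 13.34,185.97 25.84,185.97" fill="none" stroke="#ff0000"/>
</svg>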